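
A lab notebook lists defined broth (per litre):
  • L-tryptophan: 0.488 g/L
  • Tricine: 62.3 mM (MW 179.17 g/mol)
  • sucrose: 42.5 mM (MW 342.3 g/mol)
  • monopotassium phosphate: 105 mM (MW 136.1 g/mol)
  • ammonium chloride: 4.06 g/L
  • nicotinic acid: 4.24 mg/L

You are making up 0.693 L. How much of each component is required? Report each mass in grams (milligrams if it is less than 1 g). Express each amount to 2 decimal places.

Scale factor relative to 1 L: 0.693.
L-tryptophan: 0.488 g/L × 0.693 L = 0.338184 g = 338.18 mg
Tricine: 62.3 mmol/L × 179.17 g/mol × 0.693 L ÷ 1000 = 7.74 g
sucrose: 42.5 mmol/L × 342.3 g/mol × 0.693 L ÷ 1000 = 10.08 g
monopotassium phosphate: 105 mmol/L × 136.1 g/mol × 0.693 L ÷ 1000 = 9.90 g
ammonium chloride: 4.06 g/L × 0.693 L = 2.81 g
nicotinic acid: 4.24 mg/L × 0.693 L = 2.94 mg

L-tryptophan 338.18 mg; Tricine 7.74 g; sucrose 10.08 g; monopotassium phosphate 9.90 g; ammonium chloride 2.81 g; nicotinic acid 2.94 mg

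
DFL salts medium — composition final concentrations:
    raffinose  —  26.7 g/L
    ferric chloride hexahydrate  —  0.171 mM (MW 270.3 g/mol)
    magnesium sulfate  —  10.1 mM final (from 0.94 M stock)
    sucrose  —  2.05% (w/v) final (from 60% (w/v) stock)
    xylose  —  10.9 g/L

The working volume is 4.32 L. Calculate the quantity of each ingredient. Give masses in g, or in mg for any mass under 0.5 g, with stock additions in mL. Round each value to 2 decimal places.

Working volume: 4.32 L.
raffinose: 26.7 g/L × 4.32 L = 115.34 g
ferric chloride hexahydrate: 0.171 mmol/L × 270.3 mg/mmol × 4.32 L = 199.68 mg
magnesium sulfate: dilute stock: 10.1 mM × 4320 mL ÷ 940 mM = 46.42 mL
sucrose: V = C2·V2/C1 = 2.05% ÷ 60% × 4320 mL = 147.60 mL
xylose: 10.9 g/L × 4.32 L = 47.09 g

raffinose 115.34 g; ferric chloride hexahydrate 199.68 mg; magnesium sulfate 46.42 mL; sucrose 147.60 mL; xylose 47.09 g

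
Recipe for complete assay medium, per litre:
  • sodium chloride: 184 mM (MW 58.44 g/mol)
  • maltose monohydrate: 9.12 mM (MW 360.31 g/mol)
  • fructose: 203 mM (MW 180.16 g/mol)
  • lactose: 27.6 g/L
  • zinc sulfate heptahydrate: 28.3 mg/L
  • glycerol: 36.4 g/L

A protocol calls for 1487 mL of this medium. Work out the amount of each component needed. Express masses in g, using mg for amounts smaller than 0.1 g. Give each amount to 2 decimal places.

sodium chloride 15.99 g; maltose monohydrate 4.89 g; fructose 54.38 g; lactose 41.04 g; zinc sulfate heptahydrate 42.08 mg; glycerol 54.13 g

Target volume = 1487 mL = 1.487 L.
sodium chloride: 184 mmol/L × 58.44 g/mol × 1.487 L ÷ 1000 = 15.99 g
maltose monohydrate: 9.12 mmol/L × 360.31 g/mol × 1.487 L ÷ 1000 = 4.89 g
fructose: 203 mmol/L × 180.16 g/mol × 1.487 L ÷ 1000 = 54.38 g
lactose: 27.6 g/L × 1.487 L = 41.04 g
zinc sulfate heptahydrate: 28.3 mg/L × 1.487 L = 42.08 mg
glycerol: 36.4 g/L × 1.487 L = 54.13 g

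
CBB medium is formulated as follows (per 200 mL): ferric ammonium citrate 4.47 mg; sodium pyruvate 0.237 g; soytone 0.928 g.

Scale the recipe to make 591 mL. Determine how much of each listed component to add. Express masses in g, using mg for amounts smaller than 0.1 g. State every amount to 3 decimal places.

Scale factor = 591 mL / 200 mL = 2.955.
ferric ammonium citrate: 4.47 mg × (591 mL / 200 mL) = 13.209 mg
sodium pyruvate: 0.237 g × (591 mL / 200 mL) = 0.700 g
soytone: 0.928 g × (591 mL / 200 mL) = 2.742 g

ferric ammonium citrate 13.209 mg; sodium pyruvate 0.700 g; soytone 2.742 g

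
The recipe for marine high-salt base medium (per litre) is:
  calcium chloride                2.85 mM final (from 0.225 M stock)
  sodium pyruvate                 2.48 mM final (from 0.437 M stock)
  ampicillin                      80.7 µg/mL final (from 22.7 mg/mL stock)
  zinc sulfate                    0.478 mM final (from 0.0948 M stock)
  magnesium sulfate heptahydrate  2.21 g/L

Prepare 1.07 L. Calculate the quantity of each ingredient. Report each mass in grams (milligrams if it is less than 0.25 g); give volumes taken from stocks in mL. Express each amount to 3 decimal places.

Scale factor relative to 1 L: 1.07.
calcium chloride: C1V1 = C2V2 → 2.85 mM × 1070 mL ÷ 225 mM = 13.553 mL
sodium pyruvate: V = C2·V2/C1 = 2.48 mM × 1070 mL ÷ 437 mM = 6.072 mL
ampicillin: dilute stock: 80.7 µg/mL × 1070 mL ÷ 22700 µg/mL = 3.804 mL
zinc sulfate: dilute stock: 0.478 mM × 1070 mL ÷ 94.8 mM = 5.395 mL
magnesium sulfate heptahydrate: 2.21 g/L × 1.07 L = 2.365 g

calcium chloride 13.553 mL; sodium pyruvate 6.072 mL; ampicillin 3.804 mL; zinc sulfate 5.395 mL; magnesium sulfate heptahydrate 2.365 g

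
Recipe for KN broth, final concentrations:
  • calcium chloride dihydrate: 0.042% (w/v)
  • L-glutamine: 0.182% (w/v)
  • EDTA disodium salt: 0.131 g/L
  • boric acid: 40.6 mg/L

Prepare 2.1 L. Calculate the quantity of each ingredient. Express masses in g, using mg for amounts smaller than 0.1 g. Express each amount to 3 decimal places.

calcium chloride dihydrate 0.882 g; L-glutamine 3.822 g; EDTA disodium salt 0.275 g; boric acid 85.260 mg

Working volume: 2.1 L.
calcium chloride dihydrate: 0.042% w/v = 0.42 g/L → 0.42 × 2.1 L = 0.882 g
L-glutamine: 0.182 g per 100 mL × 2100 mL ÷ 100 = 3.822 g
EDTA disodium salt: 0.131 g/L × 2.1 L = 0.275 g
boric acid: 40.6 mg/L × 2.1 L = 85.260 mg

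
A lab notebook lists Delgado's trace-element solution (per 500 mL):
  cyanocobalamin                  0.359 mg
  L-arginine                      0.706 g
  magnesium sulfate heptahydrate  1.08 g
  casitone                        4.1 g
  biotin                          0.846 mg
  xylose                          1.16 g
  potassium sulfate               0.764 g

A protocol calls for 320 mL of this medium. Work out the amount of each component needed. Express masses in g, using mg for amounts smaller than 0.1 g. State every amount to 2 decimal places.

Ratio of target to recipe volume: 320 / 500 = 0.64.
cyanocobalamin: 0.359 mg × (320 mL / 500 mL) = 0.23 mg
L-arginine: 0.706 g × (320 mL / 500 mL) = 0.45 g
magnesium sulfate heptahydrate: 1.08 g × (320 mL / 500 mL) = 0.69 g
casitone: 4.1 g × (320 mL / 500 mL) = 2.62 g
biotin: 0.846 mg × (320 mL / 500 mL) = 0.54 mg
xylose: 1.16 g × (320 mL / 500 mL) = 0.74 g
potassium sulfate: 0.764 g × (320 mL / 500 mL) = 0.49 g

cyanocobalamin 0.23 mg; L-arginine 0.45 g; magnesium sulfate heptahydrate 0.69 g; casitone 2.62 g; biotin 0.54 mg; xylose 0.74 g; potassium sulfate 0.49 g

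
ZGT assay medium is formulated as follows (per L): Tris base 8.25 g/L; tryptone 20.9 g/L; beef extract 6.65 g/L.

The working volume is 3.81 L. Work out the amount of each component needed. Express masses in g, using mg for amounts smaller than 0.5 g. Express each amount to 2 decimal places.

Tris base 31.43 g; tryptone 79.63 g; beef extract 25.34 g

Scale factor relative to 1 L: 3.81.
Tris base: 8.25 g/L × 3.81 L = 31.43 g
tryptone: 20.9 g/L × 3.81 L = 79.63 g
beef extract: 6.65 g/L × 3.81 L = 25.34 g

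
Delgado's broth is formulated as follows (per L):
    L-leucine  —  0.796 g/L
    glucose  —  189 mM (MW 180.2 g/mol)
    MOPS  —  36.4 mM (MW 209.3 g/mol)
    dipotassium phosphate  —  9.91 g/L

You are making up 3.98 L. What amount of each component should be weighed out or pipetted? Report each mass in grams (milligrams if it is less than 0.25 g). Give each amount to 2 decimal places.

Scale factor relative to 1 L: 3.98.
L-leucine: 0.796 g/L × 3.98 L = 3.17 g
glucose: 189 mmol/L × 180.2 g/mol × 3.98 L ÷ 1000 = 135.55 g
MOPS: 36.4 mmol/L × 209.3 g/mol × 3.98 L ÷ 1000 = 30.32 g
dipotassium phosphate: 9.91 g/L × 3.98 L = 39.44 g

L-leucine 3.17 g; glucose 135.55 g; MOPS 30.32 g; dipotassium phosphate 39.44 g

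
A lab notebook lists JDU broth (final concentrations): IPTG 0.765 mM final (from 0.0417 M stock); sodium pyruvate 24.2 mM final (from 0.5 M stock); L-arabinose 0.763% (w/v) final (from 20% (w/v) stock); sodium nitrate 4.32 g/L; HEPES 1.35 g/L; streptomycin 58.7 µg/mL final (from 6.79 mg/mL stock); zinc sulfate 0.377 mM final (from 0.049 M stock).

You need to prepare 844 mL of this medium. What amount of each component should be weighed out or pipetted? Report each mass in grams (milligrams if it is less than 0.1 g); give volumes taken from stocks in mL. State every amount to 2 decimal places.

IPTG 15.48 mL; sodium pyruvate 40.85 mL; L-arabinose 32.20 mL; sodium nitrate 3.65 g; HEPES 1.14 g; streptomycin 7.30 mL; zinc sulfate 6.49 mL

Working volume: 844 mL = 0.844 L.
IPTG: V = C2·V2/C1 = 0.765 mM × 844 mL ÷ 41.7 mM = 15.48 mL
sodium pyruvate: V = C2·V2/C1 = 24.2 mM × 844 mL ÷ 500 mM = 40.85 mL
L-arabinose: C1V1 = C2V2 → 0.763% ÷ 20% × 844 mL = 32.20 mL
sodium nitrate: 4.32 g/L × 0.844 L = 3.65 g
HEPES: 1.35 g/L × 0.844 L = 1.14 g
streptomycin: dilute stock: 58.7 µg/mL × 844 mL ÷ 6790 µg/mL = 7.30 mL
zinc sulfate: dilute stock: 0.377 mM × 844 mL ÷ 49 mM = 6.49 mL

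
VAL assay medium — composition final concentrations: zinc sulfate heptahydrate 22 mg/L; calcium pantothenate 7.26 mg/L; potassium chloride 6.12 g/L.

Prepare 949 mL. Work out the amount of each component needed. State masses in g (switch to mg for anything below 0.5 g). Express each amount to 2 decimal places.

Working volume: 949 mL = 0.949 L.
zinc sulfate heptahydrate: 22 mg/L × 0.949 L = 20.88 mg
calcium pantothenate: 7.26 mg/L × 0.949 L = 6.89 mg
potassium chloride: 6.12 g/L × 0.949 L = 5.81 g

zinc sulfate heptahydrate 20.88 mg; calcium pantothenate 6.89 mg; potassium chloride 5.81 g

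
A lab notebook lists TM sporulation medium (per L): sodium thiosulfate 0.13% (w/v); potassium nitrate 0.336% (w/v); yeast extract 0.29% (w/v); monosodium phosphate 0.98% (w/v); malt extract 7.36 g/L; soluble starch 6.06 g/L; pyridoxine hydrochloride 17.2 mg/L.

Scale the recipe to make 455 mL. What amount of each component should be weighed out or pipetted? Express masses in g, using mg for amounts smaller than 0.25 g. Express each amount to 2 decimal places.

Target volume = 455 mL = 0.455 L.
sodium thiosulfate: 0.13 g per 100 mL × 455 mL ÷ 100 = 0.59 g
potassium nitrate: 0.336% w/v = 3.36 g/L → 3.36 × 0.455 L = 1.53 g
yeast extract: 0.29 g per 100 mL × 455 mL ÷ 100 = 1.32 g
monosodium phosphate: 0.98 g per 100 mL × 455 mL ÷ 100 = 4.46 g
malt extract: 7.36 g/L × 0.455 L = 3.35 g
soluble starch: 6.06 g/L × 0.455 L = 2.76 g
pyridoxine hydrochloride: 17.2 mg/L × 0.455 L = 7.83 mg

sodium thiosulfate 0.59 g; potassium nitrate 1.53 g; yeast extract 1.32 g; monosodium phosphate 4.46 g; malt extract 3.35 g; soluble starch 2.76 g; pyridoxine hydrochloride 7.83 mg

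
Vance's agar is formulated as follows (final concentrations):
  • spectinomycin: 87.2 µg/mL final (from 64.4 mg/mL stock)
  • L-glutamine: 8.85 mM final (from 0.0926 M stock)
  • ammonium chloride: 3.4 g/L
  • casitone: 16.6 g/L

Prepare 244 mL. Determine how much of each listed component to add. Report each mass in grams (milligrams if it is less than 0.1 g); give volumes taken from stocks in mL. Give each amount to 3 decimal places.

spectinomycin 0.330 mL; L-glutamine 23.320 mL; ammonium chloride 0.830 g; casitone 4.050 g

Scale factor relative to 1 L: 0.244.
spectinomycin: C1V1 = C2V2 → 87.2 µg/mL × 244 mL ÷ 64400 µg/mL = 0.330 mL
L-glutamine: dilute stock: 8.85 mM × 244 mL ÷ 92.6 mM = 23.320 mL
ammonium chloride: 3.4 g/L × 0.244 L = 0.830 g
casitone: 16.6 g/L × 0.244 L = 4.050 g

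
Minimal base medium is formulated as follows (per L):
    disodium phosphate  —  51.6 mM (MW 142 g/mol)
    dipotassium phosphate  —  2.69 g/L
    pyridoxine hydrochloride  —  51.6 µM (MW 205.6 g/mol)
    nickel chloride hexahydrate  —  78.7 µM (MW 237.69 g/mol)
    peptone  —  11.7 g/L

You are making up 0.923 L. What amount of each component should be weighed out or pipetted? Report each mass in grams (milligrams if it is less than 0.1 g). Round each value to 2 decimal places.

disodium phosphate 6.76 g; dipotassium phosphate 2.48 g; pyridoxine hydrochloride 9.79 mg; nickel chloride hexahydrate 17.27 mg; peptone 10.80 g

Scale factor relative to 1 L: 0.923.
disodium phosphate: 51.6 mmol/L × 142 g/mol × 0.923 L ÷ 1000 = 6.76 g
dipotassium phosphate: 2.69 g/L × 0.923 L = 2.48 g
pyridoxine hydrochloride: 51.6 µmol/L × 205.6 g/mol × 0.923 L ÷ 1000 = 9.79 mg
nickel chloride hexahydrate: 78.7 µmol/L × 237.69 g/mol × 0.923 L ÷ 1000 = 17.27 mg
peptone: 11.7 g/L × 0.923 L = 10.80 g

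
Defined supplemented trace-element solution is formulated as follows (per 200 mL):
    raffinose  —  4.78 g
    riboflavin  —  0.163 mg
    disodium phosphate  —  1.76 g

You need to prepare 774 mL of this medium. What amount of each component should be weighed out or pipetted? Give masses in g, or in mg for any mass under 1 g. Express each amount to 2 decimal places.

Scale factor = 774 mL / 200 mL = 3.87.
raffinose: 4.78 g × (774 mL / 200 mL) = 18.50 g
riboflavin: 0.163 mg × (774 mL / 200 mL) = 0.63 mg
disodium phosphate: 1.76 g × (774 mL / 200 mL) = 6.81 g

raffinose 18.50 g; riboflavin 0.63 mg; disodium phosphate 6.81 g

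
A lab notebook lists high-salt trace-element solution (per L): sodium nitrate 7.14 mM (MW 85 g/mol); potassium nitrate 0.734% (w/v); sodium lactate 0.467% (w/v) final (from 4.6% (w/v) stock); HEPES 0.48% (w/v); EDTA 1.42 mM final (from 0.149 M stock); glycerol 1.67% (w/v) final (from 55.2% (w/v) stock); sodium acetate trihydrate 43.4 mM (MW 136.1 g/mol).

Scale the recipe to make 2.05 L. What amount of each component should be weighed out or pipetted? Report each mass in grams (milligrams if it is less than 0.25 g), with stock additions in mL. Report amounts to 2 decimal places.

Scale factor relative to 1 L: 2.05.
sodium nitrate: 7.14 mmol/L × 85 g/mol × 2.05 L ÷ 1000 = 1.24 g
potassium nitrate: 0.734 g per 100 mL × 2050 mL ÷ 100 = 15.05 g
sodium lactate: C1V1 = C2V2 → 0.467% ÷ 4.6% × 2050 mL = 208.12 mL
HEPES: 0.48% w/v = 4.8 g/L → 4.8 × 2.05 L = 9.84 g
EDTA: dilute stock: 1.42 mM × 2050 mL ÷ 149 mM = 19.54 mL
glycerol: C1V1 = C2V2 → 1.67% ÷ 55.2% × 2050 mL = 62.02 mL
sodium acetate trihydrate: 43.4 mmol/L × 136.1 g/mol × 2.05 L ÷ 1000 = 12.11 g

sodium nitrate 1.24 g; potassium nitrate 15.05 g; sodium lactate 208.12 mL; HEPES 9.84 g; EDTA 19.54 mL; glycerol 62.02 mL; sodium acetate trihydrate 12.11 g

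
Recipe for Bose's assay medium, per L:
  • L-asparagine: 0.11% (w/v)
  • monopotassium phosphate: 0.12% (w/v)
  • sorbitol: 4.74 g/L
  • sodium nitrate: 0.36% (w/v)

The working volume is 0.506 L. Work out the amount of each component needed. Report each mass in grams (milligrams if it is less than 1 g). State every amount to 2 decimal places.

L-asparagine 556.60 mg; monopotassium phosphate 607.20 mg; sorbitol 2.40 g; sodium nitrate 1.82 g

Working volume: 0.506 L.
L-asparagine: 0.11% w/v = 1.1 g/L → 1.1 × 0.506 L = 0.5566 g = 556.60 mg
monopotassium phosphate: 0.12% w/v = 1.2 g/L → 1.2 × 0.506 L = 0.6072 g = 607.20 mg
sorbitol: 4.74 g/L × 0.506 L = 2.40 g
sodium nitrate: 0.36% w/v = 3.6 g/L → 3.6 × 0.506 L = 1.82 g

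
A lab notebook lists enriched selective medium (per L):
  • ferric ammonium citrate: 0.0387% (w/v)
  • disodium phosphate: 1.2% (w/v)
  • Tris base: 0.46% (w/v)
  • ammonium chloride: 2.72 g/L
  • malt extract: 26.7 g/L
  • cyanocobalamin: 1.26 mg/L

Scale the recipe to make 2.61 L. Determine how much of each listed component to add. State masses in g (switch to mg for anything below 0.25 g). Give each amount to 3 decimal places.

Working volume: 2.61 L.
ferric ammonium citrate: 0.0387% w/v = 0.387 g/L → 0.387 × 2.61 L = 1.010 g
disodium phosphate: 1.2 g per 100 mL × 2610 mL ÷ 100 = 31.320 g
Tris base: 0.46% w/v = 4.6 g/L → 4.6 × 2.61 L = 12.006 g
ammonium chloride: 2.72 g/L × 2.61 L = 7.099 g
malt extract: 26.7 g/L × 2.61 L = 69.687 g
cyanocobalamin: 1.26 mg/L × 2.61 L = 3.289 mg

ferric ammonium citrate 1.010 g; disodium phosphate 31.320 g; Tris base 12.006 g; ammonium chloride 7.099 g; malt extract 69.687 g; cyanocobalamin 3.289 mg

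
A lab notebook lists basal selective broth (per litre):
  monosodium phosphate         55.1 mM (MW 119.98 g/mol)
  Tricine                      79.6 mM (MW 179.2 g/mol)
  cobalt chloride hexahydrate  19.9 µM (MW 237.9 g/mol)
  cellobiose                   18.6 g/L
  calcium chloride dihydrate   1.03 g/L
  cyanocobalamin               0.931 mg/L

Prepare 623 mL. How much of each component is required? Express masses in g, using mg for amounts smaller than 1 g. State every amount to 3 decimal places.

monosodium phosphate 4.119 g; Tricine 8.887 g; cobalt chloride hexahydrate 2.949 mg; cellobiose 11.588 g; calcium chloride dihydrate 641.690 mg; cyanocobalamin 0.580 mg

Working volume: 623 mL = 0.623 L.
monosodium phosphate: 55.1 mmol/L × 119.98 g/mol × 0.623 L ÷ 1000 = 4.119 g
Tricine: 79.6 mmol/L × 179.2 g/mol × 0.623 L ÷ 1000 = 8.887 g
cobalt chloride hexahydrate: 19.9 µmol/L × 237.9 g/mol × 0.623 L ÷ 1000 = 2.949 mg
cellobiose: 18.6 g/L × 0.623 L = 11.588 g
calcium chloride dihydrate: 1.03 g/L × 0.623 L = 0.64169 g = 641.690 mg
cyanocobalamin: 0.931 mg/L × 0.623 L = 0.580 mg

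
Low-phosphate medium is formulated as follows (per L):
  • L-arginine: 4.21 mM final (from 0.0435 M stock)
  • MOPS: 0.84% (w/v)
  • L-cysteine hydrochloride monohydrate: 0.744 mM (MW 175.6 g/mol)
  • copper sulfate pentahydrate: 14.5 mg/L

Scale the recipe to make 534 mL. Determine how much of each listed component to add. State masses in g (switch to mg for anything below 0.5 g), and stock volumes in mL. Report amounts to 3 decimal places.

Target volume = 534 mL = 0.534 L.
L-arginine: C1V1 = C2V2 → 4.21 mM × 534 mL ÷ 43.5 mM = 51.681 mL
MOPS: 0.84% w/v = 8.4 g/L → 8.4 × 0.534 L = 4.486 g
L-cysteine hydrochloride monohydrate: 0.744 mmol/L × 175.6 mg/mmol × 0.534 L = 69.765 mg
copper sulfate pentahydrate: 14.5 mg/L × 0.534 L = 7.743 mg

L-arginine 51.681 mL; MOPS 4.486 g; L-cysteine hydrochloride monohydrate 69.765 mg; copper sulfate pentahydrate 7.743 mg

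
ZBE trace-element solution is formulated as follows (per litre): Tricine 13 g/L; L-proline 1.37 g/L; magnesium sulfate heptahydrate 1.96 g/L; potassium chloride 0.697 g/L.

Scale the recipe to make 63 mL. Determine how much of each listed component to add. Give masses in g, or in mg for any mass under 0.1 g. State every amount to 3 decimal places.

Working volume: 63 mL = 0.063 L.
Tricine: 13 g/L × 0.063 L = 0.819 g
L-proline: 1.37 g/L × 0.063 L = 0.08631 g = 86.310 mg
magnesium sulfate heptahydrate: 1.96 g/L × 0.063 L = 0.123 g
potassium chloride: 0.697 g/L × 0.063 L = 0.043911 g = 43.911 mg

Tricine 0.819 g; L-proline 86.310 mg; magnesium sulfate heptahydrate 0.123 g; potassium chloride 43.911 mg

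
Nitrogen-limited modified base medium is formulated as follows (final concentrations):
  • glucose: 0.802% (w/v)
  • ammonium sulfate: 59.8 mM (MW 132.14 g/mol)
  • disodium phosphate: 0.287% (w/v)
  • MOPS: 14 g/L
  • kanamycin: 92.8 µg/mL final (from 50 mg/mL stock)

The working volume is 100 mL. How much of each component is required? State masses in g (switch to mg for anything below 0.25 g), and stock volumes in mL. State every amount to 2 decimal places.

glucose 0.80 g; ammonium sulfate 0.79 g; disodium phosphate 0.29 g; MOPS 1.40 g; kanamycin 0.19 mL

Working volume: 100 mL = 0.1 L.
glucose: 0.802 g per 100 mL × 100 mL ÷ 100 = 0.80 g
ammonium sulfate: 59.8 mmol/L × 132.14 g/mol × 0.1 L ÷ 1000 = 0.79 g
disodium phosphate: 0.287 g per 100 mL × 100 mL ÷ 100 = 0.29 g
MOPS: 14 g/L × 0.1 L = 1.40 g
kanamycin: V = C2·V2/C1 = 92.8 µg/mL × 100 mL ÷ 50000 µg/mL = 0.19 mL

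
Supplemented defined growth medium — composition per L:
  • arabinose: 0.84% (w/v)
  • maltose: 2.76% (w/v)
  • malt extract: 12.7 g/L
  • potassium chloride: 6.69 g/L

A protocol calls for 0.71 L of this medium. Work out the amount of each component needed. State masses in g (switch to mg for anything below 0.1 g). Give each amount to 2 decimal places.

arabinose 5.96 g; maltose 19.60 g; malt extract 9.02 g; potassium chloride 4.75 g

Scale factor relative to 1 L: 0.71.
arabinose: 0.84% w/v = 8.4 g/L → 8.4 × 0.71 L = 5.96 g
maltose: 2.76% w/v = 27.6 g/L → 27.6 × 0.71 L = 19.60 g
malt extract: 12.7 g/L × 0.71 L = 9.02 g
potassium chloride: 6.69 g/L × 0.71 L = 4.75 g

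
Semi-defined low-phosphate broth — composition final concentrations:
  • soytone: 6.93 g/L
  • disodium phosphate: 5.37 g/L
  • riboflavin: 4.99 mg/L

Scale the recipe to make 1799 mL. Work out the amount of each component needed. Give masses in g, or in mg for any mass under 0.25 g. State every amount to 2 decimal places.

soytone 12.47 g; disodium phosphate 9.66 g; riboflavin 8.98 mg

Scale factor relative to 1 L: 1.799.
soytone: 6.93 g/L × 1.799 L = 12.47 g
disodium phosphate: 5.37 g/L × 1.799 L = 9.66 g
riboflavin: 4.99 mg/L × 1.799 L = 8.98 mg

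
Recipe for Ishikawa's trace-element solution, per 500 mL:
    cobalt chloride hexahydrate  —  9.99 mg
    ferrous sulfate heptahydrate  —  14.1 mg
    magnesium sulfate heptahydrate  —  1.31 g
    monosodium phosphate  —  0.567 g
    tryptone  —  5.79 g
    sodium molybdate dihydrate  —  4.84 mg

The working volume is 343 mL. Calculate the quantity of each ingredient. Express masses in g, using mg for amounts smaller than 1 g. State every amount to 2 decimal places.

Scale factor = 343 mL / 500 mL = 0.686.
cobalt chloride hexahydrate: 9.99 mg × (343 mL / 500 mL) = 6.85 mg
ferrous sulfate heptahydrate: 14.1 mg × (343 mL / 500 mL) = 9.67 mg
magnesium sulfate heptahydrate: 1.31 g × (343 mL / 500 mL) = 0.89866 g = 898.66 mg
monosodium phosphate: 0.567 g × (343 mL / 500 mL) = 0.388962 g = 388.96 mg
tryptone: 5.79 g × (343 mL / 500 mL) = 3.97 g
sodium molybdate dihydrate: 4.84 mg × (343 mL / 500 mL) = 3.32 mg

cobalt chloride hexahydrate 6.85 mg; ferrous sulfate heptahydrate 9.67 mg; magnesium sulfate heptahydrate 898.66 mg; monosodium phosphate 388.96 mg; tryptone 3.97 g; sodium molybdate dihydrate 3.32 mg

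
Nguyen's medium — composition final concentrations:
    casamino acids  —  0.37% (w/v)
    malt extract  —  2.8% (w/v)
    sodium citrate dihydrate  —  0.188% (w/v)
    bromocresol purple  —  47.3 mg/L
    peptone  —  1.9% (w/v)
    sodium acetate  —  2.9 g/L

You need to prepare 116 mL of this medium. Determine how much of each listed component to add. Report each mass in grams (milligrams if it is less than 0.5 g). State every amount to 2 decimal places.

Target volume = 116 mL = 0.116 L.
casamino acids: 0.37% w/v = 3.7 g/L → 3.7 × 0.116 L = 0.4292 g = 429.20 mg
malt extract: 2.8% w/v = 28 g/L → 28 × 0.116 L = 3.25 g
sodium citrate dihydrate: 0.188 g per 100 mL × 116 mL ÷ 100 = 0.21808 g = 218.08 mg
bromocresol purple: 47.3 mg/L × 0.116 L = 5.49 mg
peptone: 1.9% w/v = 19 g/L → 19 × 0.116 L = 2.20 g
sodium acetate: 2.9 g/L × 0.116 L = 0.3364 g = 336.40 mg

casamino acids 429.20 mg; malt extract 3.25 g; sodium citrate dihydrate 218.08 mg; bromocresol purple 5.49 mg; peptone 2.20 g; sodium acetate 336.40 mg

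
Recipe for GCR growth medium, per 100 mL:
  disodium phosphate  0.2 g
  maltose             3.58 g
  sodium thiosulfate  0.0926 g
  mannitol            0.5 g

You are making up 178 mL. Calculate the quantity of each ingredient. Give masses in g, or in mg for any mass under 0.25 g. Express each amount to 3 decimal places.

disodium phosphate 0.356 g; maltose 6.372 g; sodium thiosulfate 164.828 mg; mannitol 0.890 g

Ratio of target to recipe volume: 178 / 100 = 1.78.
disodium phosphate: 0.2 g × (178 mL / 100 mL) = 0.356 g
maltose: 3.58 g × (178 mL / 100 mL) = 6.372 g
sodium thiosulfate: 0.0926 g × (178 mL / 100 mL) = 0.164828 g = 164.828 mg
mannitol: 0.5 g × (178 mL / 100 mL) = 0.890 g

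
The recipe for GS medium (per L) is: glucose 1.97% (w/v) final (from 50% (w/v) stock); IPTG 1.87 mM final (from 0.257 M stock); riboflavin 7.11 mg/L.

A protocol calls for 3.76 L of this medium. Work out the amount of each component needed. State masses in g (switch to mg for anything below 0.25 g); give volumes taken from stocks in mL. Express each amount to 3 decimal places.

glucose 148.144 mL; IPTG 27.359 mL; riboflavin 26.734 mg

Working volume: 3.76 L.
glucose: dilute stock: 1.97% ÷ 50% × 3760 mL = 148.144 mL
IPTG: C1V1 = C2V2 → 1.87 mM × 3760 mL ÷ 257 mM = 27.359 mL
riboflavin: 7.11 mg/L × 3.76 L = 26.734 mg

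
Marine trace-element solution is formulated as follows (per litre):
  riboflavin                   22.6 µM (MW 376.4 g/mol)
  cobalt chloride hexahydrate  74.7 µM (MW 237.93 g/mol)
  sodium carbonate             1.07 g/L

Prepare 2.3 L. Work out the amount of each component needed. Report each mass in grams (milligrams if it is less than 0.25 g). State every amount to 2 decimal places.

riboflavin 19.57 mg; cobalt chloride hexahydrate 40.88 mg; sodium carbonate 2.46 g

Scale factor relative to 1 L: 2.3.
riboflavin: 22.6 µmol/L × 376.4 g/mol × 2.3 L ÷ 1000 = 19.57 mg
cobalt chloride hexahydrate: 74.7 µmol/L × 237.93 g/mol × 2.3 L ÷ 1000 = 40.88 mg
sodium carbonate: 1.07 g/L × 2.3 L = 2.46 g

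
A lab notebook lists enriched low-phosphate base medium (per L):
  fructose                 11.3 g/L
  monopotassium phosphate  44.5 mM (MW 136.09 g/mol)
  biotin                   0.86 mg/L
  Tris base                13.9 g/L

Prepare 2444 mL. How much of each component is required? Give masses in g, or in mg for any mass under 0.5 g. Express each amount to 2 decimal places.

Working volume: 2444 mL = 2.444 L.
fructose: 11.3 g/L × 2.444 L = 27.62 g
monopotassium phosphate: 44.5 mmol/L × 136.09 g/mol × 2.444 L ÷ 1000 = 14.80 g
biotin: 0.86 mg/L × 2.444 L = 2.10 mg
Tris base: 13.9 g/L × 2.444 L = 33.97 g

fructose 27.62 g; monopotassium phosphate 14.80 g; biotin 2.10 mg; Tris base 33.97 g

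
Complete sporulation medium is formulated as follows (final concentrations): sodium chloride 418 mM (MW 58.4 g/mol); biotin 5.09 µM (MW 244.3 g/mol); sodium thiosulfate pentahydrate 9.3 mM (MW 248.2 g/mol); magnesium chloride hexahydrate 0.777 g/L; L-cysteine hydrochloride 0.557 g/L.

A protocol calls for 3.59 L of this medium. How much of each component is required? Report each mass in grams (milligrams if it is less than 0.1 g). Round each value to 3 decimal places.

sodium chloride 87.636 g; biotin 4.464 mg; sodium thiosulfate pentahydrate 8.287 g; magnesium chloride hexahydrate 2.789 g; L-cysteine hydrochloride 2.000 g

Scale factor relative to 1 L: 3.59.
sodium chloride: 418 mmol/L × 58.4 g/mol × 3.59 L ÷ 1000 = 87.636 g
biotin: 5.09 µmol/L × 244.3 g/mol × 3.59 L ÷ 1000 = 4.464 mg
sodium thiosulfate pentahydrate: 9.3 mmol/L × 248.2 g/mol × 3.59 L ÷ 1000 = 8.287 g
magnesium chloride hexahydrate: 0.777 g/L × 3.59 L = 2.789 g
L-cysteine hydrochloride: 0.557 g/L × 3.59 L = 2.000 g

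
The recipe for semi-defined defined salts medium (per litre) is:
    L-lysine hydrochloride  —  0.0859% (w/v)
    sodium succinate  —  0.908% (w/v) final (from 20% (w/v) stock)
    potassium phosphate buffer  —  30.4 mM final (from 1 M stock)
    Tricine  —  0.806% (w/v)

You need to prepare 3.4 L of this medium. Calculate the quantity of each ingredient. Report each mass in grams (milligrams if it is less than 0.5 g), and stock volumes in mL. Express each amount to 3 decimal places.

Working volume: 3.4 L.
L-lysine hydrochloride: 0.0859 g per 100 mL × 3400 mL ÷ 100 = 2.921 g
sodium succinate: C1V1 = C2V2 → 0.908% ÷ 20% × 3400 mL = 154.360 mL
potassium phosphate buffer: V = C2·V2/C1 = 30.4 mM × 3400 mL ÷ 1000 mM = 103.360 mL
Tricine: 0.806 g per 100 mL × 3400 mL ÷ 100 = 27.404 g

L-lysine hydrochloride 2.921 g; sodium succinate 154.360 mL; potassium phosphate buffer 103.360 mL; Tricine 27.404 g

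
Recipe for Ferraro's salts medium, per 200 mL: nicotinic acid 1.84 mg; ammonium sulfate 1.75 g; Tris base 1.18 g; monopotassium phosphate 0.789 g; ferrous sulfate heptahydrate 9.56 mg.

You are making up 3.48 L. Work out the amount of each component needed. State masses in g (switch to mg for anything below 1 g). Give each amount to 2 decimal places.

Ratio of target to recipe volume: 3480 / 200 = 17.4.
nicotinic acid: 1.84 mg × (3480 mL / 200 mL) = 32.02 mg
ammonium sulfate: 1.75 g × (3480 mL / 200 mL) = 30.45 g
Tris base: 1.18 g × (3480 mL / 200 mL) = 20.53 g
monopotassium phosphate: 0.789 g × (3480 mL / 200 mL) = 13.73 g
ferrous sulfate heptahydrate: 9.56 mg × (3480 mL / 200 mL) = 166.34 mg

nicotinic acid 32.02 mg; ammonium sulfate 30.45 g; Tris base 20.53 g; monopotassium phosphate 13.73 g; ferrous sulfate heptahydrate 166.34 mg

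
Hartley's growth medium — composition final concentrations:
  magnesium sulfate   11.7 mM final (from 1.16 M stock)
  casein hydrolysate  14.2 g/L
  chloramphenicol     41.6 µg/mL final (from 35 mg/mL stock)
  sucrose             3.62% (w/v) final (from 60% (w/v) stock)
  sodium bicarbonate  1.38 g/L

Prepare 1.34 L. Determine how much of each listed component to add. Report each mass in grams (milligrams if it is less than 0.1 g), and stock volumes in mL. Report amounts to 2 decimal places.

Scale factor relative to 1 L: 1.34.
magnesium sulfate: V = C2·V2/C1 = 11.7 mM × 1340 mL ÷ 1160 mM = 13.52 mL
casein hydrolysate: 14.2 g/L × 1.34 L = 19.03 g
chloramphenicol: dilute stock: 41.6 µg/mL × 1340 mL ÷ 35000 µg/mL = 1.59 mL
sucrose: dilute stock: 3.62% ÷ 60% × 1340 mL = 80.85 mL
sodium bicarbonate: 1.38 g/L × 1.34 L = 1.85 g

magnesium sulfate 13.52 mL; casein hydrolysate 19.03 g; chloramphenicol 1.59 mL; sucrose 80.85 mL; sodium bicarbonate 1.85 g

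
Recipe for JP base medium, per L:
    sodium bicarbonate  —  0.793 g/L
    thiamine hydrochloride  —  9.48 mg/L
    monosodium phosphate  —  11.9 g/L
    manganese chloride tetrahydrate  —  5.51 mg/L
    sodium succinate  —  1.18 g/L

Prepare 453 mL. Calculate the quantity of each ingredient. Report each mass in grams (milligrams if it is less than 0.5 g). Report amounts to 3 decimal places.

sodium bicarbonate 359.229 mg; thiamine hydrochloride 4.294 mg; monosodium phosphate 5.391 g; manganese chloride tetrahydrate 2.496 mg; sodium succinate 0.535 g

Target volume = 453 mL = 0.453 L.
sodium bicarbonate: 0.793 g/L × 0.453 L = 0.359229 g = 359.229 mg
thiamine hydrochloride: 9.48 mg/L × 0.453 L = 4.294 mg
monosodium phosphate: 11.9 g/L × 0.453 L = 5.391 g
manganese chloride tetrahydrate: 5.51 mg/L × 0.453 L = 2.496 mg
sodium succinate: 1.18 g/L × 0.453 L = 0.535 g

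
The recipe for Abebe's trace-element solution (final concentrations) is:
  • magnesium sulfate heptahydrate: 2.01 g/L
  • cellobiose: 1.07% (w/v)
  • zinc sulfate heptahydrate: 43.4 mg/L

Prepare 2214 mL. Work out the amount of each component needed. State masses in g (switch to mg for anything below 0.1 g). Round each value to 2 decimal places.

magnesium sulfate heptahydrate 4.45 g; cellobiose 23.69 g; zinc sulfate heptahydrate 96.09 mg

Working volume: 2214 mL = 2.214 L.
magnesium sulfate heptahydrate: 2.01 g/L × 2.214 L = 4.45 g
cellobiose: 1.07 g per 100 mL × 2214 mL ÷ 100 = 23.69 g
zinc sulfate heptahydrate: 43.4 mg/L × 2.214 L = 96.09 mg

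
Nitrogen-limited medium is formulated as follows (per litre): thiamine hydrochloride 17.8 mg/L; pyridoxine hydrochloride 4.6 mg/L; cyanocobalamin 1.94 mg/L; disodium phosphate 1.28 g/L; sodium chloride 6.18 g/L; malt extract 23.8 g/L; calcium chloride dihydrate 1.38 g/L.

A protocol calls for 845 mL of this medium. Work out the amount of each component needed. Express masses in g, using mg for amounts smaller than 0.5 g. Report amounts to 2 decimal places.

Target volume = 845 mL = 0.845 L.
thiamine hydrochloride: 17.8 mg/L × 0.845 L = 15.04 mg
pyridoxine hydrochloride: 4.6 mg/L × 0.845 L = 3.89 mg
cyanocobalamin: 1.94 mg/L × 0.845 L = 1.64 mg
disodium phosphate: 1.28 g/L × 0.845 L = 1.08 g
sodium chloride: 6.18 g/L × 0.845 L = 5.22 g
malt extract: 23.8 g/L × 0.845 L = 20.11 g
calcium chloride dihydrate: 1.38 g/L × 0.845 L = 1.17 g

thiamine hydrochloride 15.04 mg; pyridoxine hydrochloride 3.89 mg; cyanocobalamin 1.64 mg; disodium phosphate 1.08 g; sodium chloride 5.22 g; malt extract 20.11 g; calcium chloride dihydrate 1.17 g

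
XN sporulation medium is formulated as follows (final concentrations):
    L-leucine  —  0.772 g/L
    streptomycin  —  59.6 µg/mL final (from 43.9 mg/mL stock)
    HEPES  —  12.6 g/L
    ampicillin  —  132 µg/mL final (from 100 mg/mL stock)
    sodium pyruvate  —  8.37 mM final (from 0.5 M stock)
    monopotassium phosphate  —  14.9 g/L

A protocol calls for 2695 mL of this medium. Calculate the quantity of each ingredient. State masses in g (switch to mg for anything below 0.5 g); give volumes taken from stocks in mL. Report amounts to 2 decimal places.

L-leucine 2.08 g; streptomycin 3.66 mL; HEPES 33.96 g; ampicillin 3.56 mL; sodium pyruvate 45.11 mL; monopotassium phosphate 40.16 g

Scale factor relative to 1 L: 2.695.
L-leucine: 0.772 g/L × 2.695 L = 2.08 g
streptomycin: C1V1 = C2V2 → 59.6 µg/mL × 2695 mL ÷ 43900 µg/mL = 3.66 mL
HEPES: 12.6 g/L × 2.695 L = 33.96 g
ampicillin: V = C2·V2/C1 = 132 µg/mL × 2695 mL ÷ 100000 µg/mL = 3.56 mL
sodium pyruvate: dilute stock: 8.37 mM × 2695 mL ÷ 500 mM = 45.11 mL
monopotassium phosphate: 14.9 g/L × 2.695 L = 40.16 g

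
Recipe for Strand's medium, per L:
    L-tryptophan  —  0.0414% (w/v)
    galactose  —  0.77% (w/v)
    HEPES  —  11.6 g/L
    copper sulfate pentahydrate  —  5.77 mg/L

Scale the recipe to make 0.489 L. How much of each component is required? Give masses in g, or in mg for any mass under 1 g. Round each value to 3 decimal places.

L-tryptophan 202.446 mg; galactose 3.765 g; HEPES 5.672 g; copper sulfate pentahydrate 2.822 mg

Working volume: 0.489 L.
L-tryptophan: 0.0414% w/v = 0.414 g/L → 0.414 × 0.489 L = 0.202446 g = 202.446 mg
galactose: 0.77% w/v = 7.7 g/L → 7.7 × 0.489 L = 3.765 g
HEPES: 11.6 g/L × 0.489 L = 5.672 g
copper sulfate pentahydrate: 5.77 mg/L × 0.489 L = 2.822 mg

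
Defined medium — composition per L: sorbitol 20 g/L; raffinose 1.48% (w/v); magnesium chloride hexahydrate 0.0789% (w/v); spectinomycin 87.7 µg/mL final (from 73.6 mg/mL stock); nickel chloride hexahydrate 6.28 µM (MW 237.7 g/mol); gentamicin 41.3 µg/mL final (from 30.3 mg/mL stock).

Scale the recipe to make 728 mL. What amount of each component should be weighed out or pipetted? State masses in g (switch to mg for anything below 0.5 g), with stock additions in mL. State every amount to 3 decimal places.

sorbitol 14.560 g; raffinose 10.774 g; magnesium chloride hexahydrate 0.574 g; spectinomycin 0.867 mL; nickel chloride hexahydrate 1.087 mg; gentamicin 0.992 mL

Working volume: 728 mL = 0.728 L.
sorbitol: 20 g/L × 0.728 L = 14.560 g
raffinose: 1.48% w/v = 14.8 g/L → 14.8 × 0.728 L = 10.774 g
magnesium chloride hexahydrate: 0.0789 g per 100 mL × 728 mL ÷ 100 = 0.574 g
spectinomycin: dilute stock: 87.7 µg/mL × 728 mL ÷ 73600 µg/mL = 0.867 mL
nickel chloride hexahydrate: 6.28 µmol/L × 237.7 g/mol × 0.728 L ÷ 1000 = 1.087 mg
gentamicin: dilute stock: 41.3 µg/mL × 728 mL ÷ 30300 µg/mL = 0.992 mL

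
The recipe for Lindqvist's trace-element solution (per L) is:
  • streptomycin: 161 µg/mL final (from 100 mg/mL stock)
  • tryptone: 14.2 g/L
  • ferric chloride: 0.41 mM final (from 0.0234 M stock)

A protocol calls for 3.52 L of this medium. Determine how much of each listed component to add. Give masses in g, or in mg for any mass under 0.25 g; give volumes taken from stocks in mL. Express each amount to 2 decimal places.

Scale factor relative to 1 L: 3.52.
streptomycin: C1V1 = C2V2 → 161 µg/mL × 3520 mL ÷ 100000 µg/mL = 5.67 mL
tryptone: 14.2 g/L × 3.52 L = 49.98 g
ferric chloride: V = C2·V2/C1 = 0.41 mM × 3520 mL ÷ 23.4 mM = 61.68 mL

streptomycin 5.67 mL; tryptone 49.98 g; ferric chloride 61.68 mL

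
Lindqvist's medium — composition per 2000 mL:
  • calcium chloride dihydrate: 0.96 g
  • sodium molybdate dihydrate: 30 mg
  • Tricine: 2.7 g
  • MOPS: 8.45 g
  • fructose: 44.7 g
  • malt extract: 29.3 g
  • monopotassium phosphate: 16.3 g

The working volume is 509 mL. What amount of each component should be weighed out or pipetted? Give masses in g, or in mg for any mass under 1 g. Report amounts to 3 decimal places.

Ratio of target to recipe volume: 509 / 2000 = 0.2545.
calcium chloride dihydrate: 0.96 g × (509 mL / 2000 mL) = 0.24432 g = 244.320 mg
sodium molybdate dihydrate: 30 mg × (509 mL / 2000 mL) = 7.635 mg
Tricine: 2.7 g × (509 mL / 2000 mL) = 0.68715 g = 687.150 mg
MOPS: 8.45 g × (509 mL / 2000 mL) = 2.151 g
fructose: 44.7 g × (509 mL / 2000 mL) = 11.376 g
malt extract: 29.3 g × (509 mL / 2000 mL) = 7.457 g
monopotassium phosphate: 16.3 g × (509 mL / 2000 mL) = 4.148 g

calcium chloride dihydrate 244.320 mg; sodium molybdate dihydrate 7.635 mg; Tricine 687.150 mg; MOPS 2.151 g; fructose 11.376 g; malt extract 7.457 g; monopotassium phosphate 4.148 g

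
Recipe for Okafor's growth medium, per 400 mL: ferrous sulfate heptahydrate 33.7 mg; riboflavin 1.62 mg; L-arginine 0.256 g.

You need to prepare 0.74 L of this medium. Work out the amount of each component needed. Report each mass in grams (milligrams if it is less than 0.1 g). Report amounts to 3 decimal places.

ferrous sulfate heptahydrate 62.345 mg; riboflavin 2.997 mg; L-arginine 0.474 g

Scale factor = 740 mL / 400 mL = 1.85.
ferrous sulfate heptahydrate: 33.7 mg × (740 mL / 400 mL) = 62.345 mg
riboflavin: 1.62 mg × (740 mL / 400 mL) = 2.997 mg
L-arginine: 0.256 g × (740 mL / 400 mL) = 0.474 g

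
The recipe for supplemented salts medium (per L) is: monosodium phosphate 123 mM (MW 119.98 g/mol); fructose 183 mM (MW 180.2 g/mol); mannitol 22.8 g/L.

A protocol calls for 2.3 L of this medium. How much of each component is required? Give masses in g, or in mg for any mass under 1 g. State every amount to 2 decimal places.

Scale factor relative to 1 L: 2.3.
monosodium phosphate: 123 mmol/L × 119.98 g/mol × 2.3 L ÷ 1000 = 33.94 g
fructose: 183 mmol/L × 180.2 g/mol × 2.3 L ÷ 1000 = 75.85 g
mannitol: 22.8 g/L × 2.3 L = 52.44 g

monosodium phosphate 33.94 g; fructose 75.85 g; mannitol 52.44 g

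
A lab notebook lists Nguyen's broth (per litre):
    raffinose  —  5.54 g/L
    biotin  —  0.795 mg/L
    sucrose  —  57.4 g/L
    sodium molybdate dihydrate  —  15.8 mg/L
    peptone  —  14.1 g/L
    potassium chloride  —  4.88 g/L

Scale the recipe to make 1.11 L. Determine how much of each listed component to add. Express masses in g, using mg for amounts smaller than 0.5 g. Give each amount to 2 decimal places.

raffinose 6.15 g; biotin 0.88 mg; sucrose 63.71 g; sodium molybdate dihydrate 17.54 mg; peptone 15.65 g; potassium chloride 5.42 g

Scale factor relative to 1 L: 1.11.
raffinose: 5.54 g/L × 1.11 L = 6.15 g
biotin: 0.795 mg/L × 1.11 L = 0.88 mg
sucrose: 57.4 g/L × 1.11 L = 63.71 g
sodium molybdate dihydrate: 15.8 mg/L × 1.11 L = 17.54 mg
peptone: 14.1 g/L × 1.11 L = 15.65 g
potassium chloride: 4.88 g/L × 1.11 L = 5.42 g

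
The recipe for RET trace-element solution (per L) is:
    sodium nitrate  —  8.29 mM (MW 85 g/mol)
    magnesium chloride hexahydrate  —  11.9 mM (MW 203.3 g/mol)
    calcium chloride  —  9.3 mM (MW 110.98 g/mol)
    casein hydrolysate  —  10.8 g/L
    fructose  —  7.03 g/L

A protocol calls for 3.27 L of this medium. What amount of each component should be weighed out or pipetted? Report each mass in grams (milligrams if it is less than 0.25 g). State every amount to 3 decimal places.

sodium nitrate 2.304 g; magnesium chloride hexahydrate 7.911 g; calcium chloride 3.375 g; casein hydrolysate 35.316 g; fructose 22.988 g

Working volume: 3.27 L.
sodium nitrate: 8.29 mmol/L × 85 g/mol × 3.27 L ÷ 1000 = 2.304 g
magnesium chloride hexahydrate: 11.9 mmol/L × 203.3 g/mol × 3.27 L ÷ 1000 = 7.911 g
calcium chloride: 9.3 mmol/L × 110.98 g/mol × 3.27 L ÷ 1000 = 3.375 g
casein hydrolysate: 10.8 g/L × 3.27 L = 35.316 g
fructose: 7.03 g/L × 3.27 L = 22.988 g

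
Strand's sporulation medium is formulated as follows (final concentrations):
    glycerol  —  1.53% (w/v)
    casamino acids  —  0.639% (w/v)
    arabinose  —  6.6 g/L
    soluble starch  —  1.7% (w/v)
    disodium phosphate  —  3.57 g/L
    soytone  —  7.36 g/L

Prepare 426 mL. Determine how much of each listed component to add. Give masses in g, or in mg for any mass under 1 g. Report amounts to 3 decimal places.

glycerol 6.518 g; casamino acids 2.722 g; arabinose 2.812 g; soluble starch 7.242 g; disodium phosphate 1.521 g; soytone 3.135 g

Target volume = 426 mL = 0.426 L.
glycerol: 1.53 g per 100 mL × 426 mL ÷ 100 = 6.518 g
casamino acids: 0.639% w/v = 6.39 g/L → 6.39 × 0.426 L = 2.722 g
arabinose: 6.6 g/L × 0.426 L = 2.812 g
soluble starch: 1.7% w/v = 17 g/L → 17 × 0.426 L = 7.242 g
disodium phosphate: 3.57 g/L × 0.426 L = 1.521 g
soytone: 7.36 g/L × 0.426 L = 3.135 g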